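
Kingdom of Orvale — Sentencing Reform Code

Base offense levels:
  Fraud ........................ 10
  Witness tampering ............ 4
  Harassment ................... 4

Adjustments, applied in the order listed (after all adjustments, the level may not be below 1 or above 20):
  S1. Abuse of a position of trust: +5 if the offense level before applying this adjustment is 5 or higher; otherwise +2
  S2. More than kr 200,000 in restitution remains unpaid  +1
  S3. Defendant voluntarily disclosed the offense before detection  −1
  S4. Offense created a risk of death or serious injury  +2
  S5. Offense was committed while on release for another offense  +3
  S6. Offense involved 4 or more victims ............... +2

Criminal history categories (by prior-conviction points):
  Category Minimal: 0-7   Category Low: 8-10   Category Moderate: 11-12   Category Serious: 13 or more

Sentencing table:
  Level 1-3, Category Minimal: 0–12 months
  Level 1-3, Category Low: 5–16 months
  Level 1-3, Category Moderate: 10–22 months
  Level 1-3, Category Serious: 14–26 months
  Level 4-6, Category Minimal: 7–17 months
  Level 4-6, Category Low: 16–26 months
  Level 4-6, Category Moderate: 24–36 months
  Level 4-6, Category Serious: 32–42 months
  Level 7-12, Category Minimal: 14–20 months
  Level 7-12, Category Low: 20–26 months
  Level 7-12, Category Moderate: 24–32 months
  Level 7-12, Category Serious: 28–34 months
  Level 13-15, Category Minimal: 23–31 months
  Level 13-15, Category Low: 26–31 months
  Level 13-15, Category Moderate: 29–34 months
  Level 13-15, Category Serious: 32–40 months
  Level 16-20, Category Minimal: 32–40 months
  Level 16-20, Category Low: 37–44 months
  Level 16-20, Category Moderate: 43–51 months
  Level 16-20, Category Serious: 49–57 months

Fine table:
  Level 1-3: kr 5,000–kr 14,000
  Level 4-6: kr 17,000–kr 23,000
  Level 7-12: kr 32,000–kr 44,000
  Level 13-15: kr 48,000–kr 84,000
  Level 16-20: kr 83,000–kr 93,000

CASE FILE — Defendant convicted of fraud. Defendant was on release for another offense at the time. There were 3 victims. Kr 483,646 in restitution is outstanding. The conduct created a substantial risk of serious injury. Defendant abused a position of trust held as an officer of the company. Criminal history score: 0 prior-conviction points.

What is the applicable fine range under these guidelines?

Base offense level for fraud: 10.
S1 applies (level before this adjustment is 10 ≥ 5, so +5): 10 + 5 = 15.
S2 applies: 15 + 1 = 16.
S4 applies: 16 + 2 = 18.
S5 applies: 18 + 3 = 21.
Level 21 exceeds the maximum of 20; capped at 20.
Final offense level: 20.
Level 20 falls in the 16-20 band.
Fine table: Level 16-20 → kr 83,000–kr 93,000.

kr 83,000–kr 93,000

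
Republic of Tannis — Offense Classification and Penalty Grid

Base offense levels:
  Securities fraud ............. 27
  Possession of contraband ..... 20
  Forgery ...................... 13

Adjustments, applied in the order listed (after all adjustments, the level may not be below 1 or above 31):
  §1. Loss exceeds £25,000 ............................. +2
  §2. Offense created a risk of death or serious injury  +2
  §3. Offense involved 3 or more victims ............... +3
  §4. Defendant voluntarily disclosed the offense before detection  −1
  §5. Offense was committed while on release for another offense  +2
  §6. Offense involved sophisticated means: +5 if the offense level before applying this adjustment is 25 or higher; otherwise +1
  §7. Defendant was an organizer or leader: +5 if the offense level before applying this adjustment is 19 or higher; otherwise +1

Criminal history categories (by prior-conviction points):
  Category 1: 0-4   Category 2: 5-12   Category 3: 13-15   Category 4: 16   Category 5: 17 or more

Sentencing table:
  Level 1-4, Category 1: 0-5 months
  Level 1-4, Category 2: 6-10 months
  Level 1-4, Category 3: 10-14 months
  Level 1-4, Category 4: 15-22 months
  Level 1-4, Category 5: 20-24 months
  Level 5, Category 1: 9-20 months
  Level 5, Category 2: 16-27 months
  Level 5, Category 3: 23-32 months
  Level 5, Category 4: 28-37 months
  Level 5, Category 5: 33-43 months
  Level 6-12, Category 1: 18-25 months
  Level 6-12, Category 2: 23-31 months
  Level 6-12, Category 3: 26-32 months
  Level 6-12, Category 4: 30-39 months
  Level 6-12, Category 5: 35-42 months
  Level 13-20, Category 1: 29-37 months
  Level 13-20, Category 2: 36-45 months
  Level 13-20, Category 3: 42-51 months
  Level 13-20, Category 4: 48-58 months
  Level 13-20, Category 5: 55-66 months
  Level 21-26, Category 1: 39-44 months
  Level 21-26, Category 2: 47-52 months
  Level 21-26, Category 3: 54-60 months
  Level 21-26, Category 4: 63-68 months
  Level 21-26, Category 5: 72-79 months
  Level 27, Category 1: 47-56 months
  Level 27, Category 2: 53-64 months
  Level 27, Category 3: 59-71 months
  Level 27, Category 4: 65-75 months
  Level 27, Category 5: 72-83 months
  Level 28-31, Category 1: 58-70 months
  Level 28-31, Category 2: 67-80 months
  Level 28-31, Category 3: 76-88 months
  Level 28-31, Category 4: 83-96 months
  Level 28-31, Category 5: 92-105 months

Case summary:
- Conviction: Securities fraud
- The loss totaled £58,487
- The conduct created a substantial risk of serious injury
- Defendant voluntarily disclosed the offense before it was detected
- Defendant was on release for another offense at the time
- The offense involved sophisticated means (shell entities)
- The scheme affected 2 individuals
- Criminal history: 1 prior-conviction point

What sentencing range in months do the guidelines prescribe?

58-70 months

Base offense level for securities fraud: 27.
§1 applies: 27 + 2 = 29.
§2 applies: 29 + 2 = 31.
§3 does not apply.
§4 applies: 31 − 1 = 30.
§5 applies: 30 + 2 = 32.
§6 applies (level before this adjustment is 32 ≥ 25, so +5): 32 + 5 = 37.
Level 37 exceeds the maximum of 31; capped at 31.
Final offense level: 31.
Criminal history: 1 prior point → Category 1 (0-4).
Level 31 falls in the 28-31 band.
Grid: Level 28-31 × Category 1 = 58-70 months.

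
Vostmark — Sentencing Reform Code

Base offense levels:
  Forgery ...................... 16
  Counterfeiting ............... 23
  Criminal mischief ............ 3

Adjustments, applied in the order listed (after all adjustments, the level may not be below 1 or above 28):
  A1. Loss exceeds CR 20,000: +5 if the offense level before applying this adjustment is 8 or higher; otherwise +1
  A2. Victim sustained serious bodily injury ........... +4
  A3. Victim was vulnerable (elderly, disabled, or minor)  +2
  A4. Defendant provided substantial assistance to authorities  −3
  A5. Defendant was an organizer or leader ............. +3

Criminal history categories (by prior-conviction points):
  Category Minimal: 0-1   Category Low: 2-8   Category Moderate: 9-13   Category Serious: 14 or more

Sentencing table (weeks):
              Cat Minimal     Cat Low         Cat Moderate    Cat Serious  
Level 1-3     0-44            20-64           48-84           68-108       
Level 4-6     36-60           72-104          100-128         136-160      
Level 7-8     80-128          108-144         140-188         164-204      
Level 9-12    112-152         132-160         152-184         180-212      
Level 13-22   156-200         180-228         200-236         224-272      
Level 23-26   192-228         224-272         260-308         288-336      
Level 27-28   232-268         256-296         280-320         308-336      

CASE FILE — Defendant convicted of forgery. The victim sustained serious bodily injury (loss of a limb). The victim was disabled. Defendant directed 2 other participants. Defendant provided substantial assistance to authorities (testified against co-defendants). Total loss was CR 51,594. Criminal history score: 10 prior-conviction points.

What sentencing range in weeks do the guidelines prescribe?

280-320 weeks

Base offense level for forgery: 16.
A1 applies (level before this adjustment is 16 ≥ 8, so +5): 16 + 5 = 21.
A2 applies: 21 + 4 = 25.
A3 applies: 25 + 2 = 27.
A4 applies: 27 − 3 = 24.
A5 applies: 24 + 3 = 27.
Final offense level: 27.
Criminal history: 10 prior points → Category Moderate (9-13).
Level 27 falls in the 27-28 band.
Grid: Level 27-28 × Category Moderate = 280-320 weeks.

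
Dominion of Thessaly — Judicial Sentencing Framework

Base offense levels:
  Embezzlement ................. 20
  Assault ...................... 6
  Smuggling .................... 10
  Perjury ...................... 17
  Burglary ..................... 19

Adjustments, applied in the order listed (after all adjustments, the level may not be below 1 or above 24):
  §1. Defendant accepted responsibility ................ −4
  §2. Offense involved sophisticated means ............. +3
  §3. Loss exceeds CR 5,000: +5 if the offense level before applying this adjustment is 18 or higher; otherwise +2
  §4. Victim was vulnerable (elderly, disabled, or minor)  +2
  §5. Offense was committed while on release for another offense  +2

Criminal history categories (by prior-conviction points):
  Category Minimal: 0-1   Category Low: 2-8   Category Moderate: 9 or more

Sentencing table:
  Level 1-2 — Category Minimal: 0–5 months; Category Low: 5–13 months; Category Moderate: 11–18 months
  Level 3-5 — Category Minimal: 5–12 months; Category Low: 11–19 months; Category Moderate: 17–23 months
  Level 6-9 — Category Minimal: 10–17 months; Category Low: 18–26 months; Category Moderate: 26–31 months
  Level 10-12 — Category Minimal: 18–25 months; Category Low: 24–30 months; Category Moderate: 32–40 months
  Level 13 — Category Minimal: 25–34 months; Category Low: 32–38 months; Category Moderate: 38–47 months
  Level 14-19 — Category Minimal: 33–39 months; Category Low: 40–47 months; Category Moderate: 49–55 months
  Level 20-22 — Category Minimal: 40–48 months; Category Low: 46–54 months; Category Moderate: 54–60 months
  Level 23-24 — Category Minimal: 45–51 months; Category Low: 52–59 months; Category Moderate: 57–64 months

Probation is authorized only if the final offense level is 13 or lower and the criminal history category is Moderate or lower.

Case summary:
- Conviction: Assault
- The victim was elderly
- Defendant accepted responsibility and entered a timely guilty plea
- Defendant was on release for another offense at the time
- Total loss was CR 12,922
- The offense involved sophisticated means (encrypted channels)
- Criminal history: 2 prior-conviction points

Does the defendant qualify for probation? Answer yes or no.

Base offense level for assault: 6.
§1 applies: 6 − 4 = 2.
§2 applies: 2 + 3 = 5.
§3 applies (level before this adjustment is 5 < 18, so +2): 5 + 2 = 7.
§4 applies: 7 + 2 = 9.
§5 applies: 9 + 2 = 11.
Final offense level: 11.
Criminal history: 2 prior points → Category Low (2-8).
Level 11 falls in the 10-12 band.
Grid: Level 10-12 × Category Low = 24-30 months.
Probation check: level 11 ≤ 13 and category Low ≤ Moderate → eligible.

Yes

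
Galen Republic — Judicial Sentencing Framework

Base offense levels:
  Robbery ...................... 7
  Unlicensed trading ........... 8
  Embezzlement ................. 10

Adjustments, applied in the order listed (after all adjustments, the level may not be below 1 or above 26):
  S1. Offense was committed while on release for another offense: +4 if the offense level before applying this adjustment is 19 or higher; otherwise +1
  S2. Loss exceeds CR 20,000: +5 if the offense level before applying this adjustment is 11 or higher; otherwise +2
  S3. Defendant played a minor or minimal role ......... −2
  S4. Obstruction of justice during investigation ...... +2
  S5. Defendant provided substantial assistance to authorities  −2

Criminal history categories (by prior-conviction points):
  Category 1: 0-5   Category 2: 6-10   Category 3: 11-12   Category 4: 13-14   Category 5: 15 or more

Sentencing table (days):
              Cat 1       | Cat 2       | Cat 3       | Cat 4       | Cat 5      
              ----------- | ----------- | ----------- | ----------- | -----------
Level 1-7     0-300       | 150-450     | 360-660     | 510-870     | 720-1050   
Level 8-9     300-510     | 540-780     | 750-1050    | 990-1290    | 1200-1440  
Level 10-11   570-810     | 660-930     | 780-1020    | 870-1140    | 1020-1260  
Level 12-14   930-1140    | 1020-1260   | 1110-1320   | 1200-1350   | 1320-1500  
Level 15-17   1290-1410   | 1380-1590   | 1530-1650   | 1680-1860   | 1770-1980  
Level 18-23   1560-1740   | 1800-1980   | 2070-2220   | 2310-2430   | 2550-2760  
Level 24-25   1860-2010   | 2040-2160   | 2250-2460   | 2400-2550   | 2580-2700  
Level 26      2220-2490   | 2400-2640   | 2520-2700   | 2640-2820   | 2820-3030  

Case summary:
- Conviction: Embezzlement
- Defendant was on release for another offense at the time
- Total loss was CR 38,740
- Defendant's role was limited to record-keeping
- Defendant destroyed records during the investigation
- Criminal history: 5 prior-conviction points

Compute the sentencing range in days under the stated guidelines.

Base offense level for embezzlement: 10.
S1 applies (level before this adjustment is 10 < 19, so +1): 10 + 1 = 11.
S2 applies (level before this adjustment is 11 ≥ 11, so +5): 11 + 5 = 16.
S3 applies: 16 − 2 = 14.
S4 applies: 14 + 2 = 16.
S5 does not apply.
Final offense level: 16.
Criminal history: 5 prior points → Category 1 (0-5).
Level 16 falls in the 15-17 band.
Grid: Level 15-17 × Category 1 = 1290-1410 days.

1290-1410 days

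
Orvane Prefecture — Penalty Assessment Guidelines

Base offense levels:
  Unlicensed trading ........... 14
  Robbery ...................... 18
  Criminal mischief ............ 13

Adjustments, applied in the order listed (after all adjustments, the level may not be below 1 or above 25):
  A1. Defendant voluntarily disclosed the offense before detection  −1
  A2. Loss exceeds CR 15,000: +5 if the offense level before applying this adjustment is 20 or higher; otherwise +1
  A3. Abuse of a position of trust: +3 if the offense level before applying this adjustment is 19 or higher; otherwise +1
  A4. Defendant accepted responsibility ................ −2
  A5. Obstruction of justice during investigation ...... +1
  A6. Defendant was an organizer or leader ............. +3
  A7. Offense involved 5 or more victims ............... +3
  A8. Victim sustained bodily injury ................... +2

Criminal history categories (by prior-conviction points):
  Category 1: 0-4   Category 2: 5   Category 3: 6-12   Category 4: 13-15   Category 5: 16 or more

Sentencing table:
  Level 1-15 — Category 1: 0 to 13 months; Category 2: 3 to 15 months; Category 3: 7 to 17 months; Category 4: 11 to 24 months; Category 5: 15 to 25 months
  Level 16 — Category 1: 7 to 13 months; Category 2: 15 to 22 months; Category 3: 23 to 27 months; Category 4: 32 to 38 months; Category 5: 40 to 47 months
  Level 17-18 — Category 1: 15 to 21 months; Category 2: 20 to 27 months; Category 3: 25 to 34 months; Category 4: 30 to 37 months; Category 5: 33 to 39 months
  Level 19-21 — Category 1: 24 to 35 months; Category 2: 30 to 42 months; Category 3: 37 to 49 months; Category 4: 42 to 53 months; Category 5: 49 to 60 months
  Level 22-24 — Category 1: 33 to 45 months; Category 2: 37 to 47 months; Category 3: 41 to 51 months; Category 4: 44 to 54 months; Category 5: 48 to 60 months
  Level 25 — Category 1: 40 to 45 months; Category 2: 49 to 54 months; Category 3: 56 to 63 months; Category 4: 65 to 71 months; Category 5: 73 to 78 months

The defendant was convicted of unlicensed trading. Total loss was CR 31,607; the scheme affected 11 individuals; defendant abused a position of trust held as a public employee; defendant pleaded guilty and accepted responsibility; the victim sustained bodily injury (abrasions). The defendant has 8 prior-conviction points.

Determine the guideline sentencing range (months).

37-49 months

Base offense level for unlicensed trading: 14.
A1 does not apply.
A2 applies (level before this adjustment is 14 < 20, so +1): 14 + 1 = 15.
A3 applies (level before this adjustment is 15 < 19, so +1): 15 + 1 = 16.
A4 applies: 16 − 2 = 14.
A5 does not apply.
A7 applies: 14 + 3 = 17.
A8 applies: 17 + 2 = 19.
Final offense level: 19.
Criminal history: 8 prior points → Category 3 (6-12).
Level 19 falls in the 19-21 band.
Grid: Level 19-21 × Category 3 = 37-49 months.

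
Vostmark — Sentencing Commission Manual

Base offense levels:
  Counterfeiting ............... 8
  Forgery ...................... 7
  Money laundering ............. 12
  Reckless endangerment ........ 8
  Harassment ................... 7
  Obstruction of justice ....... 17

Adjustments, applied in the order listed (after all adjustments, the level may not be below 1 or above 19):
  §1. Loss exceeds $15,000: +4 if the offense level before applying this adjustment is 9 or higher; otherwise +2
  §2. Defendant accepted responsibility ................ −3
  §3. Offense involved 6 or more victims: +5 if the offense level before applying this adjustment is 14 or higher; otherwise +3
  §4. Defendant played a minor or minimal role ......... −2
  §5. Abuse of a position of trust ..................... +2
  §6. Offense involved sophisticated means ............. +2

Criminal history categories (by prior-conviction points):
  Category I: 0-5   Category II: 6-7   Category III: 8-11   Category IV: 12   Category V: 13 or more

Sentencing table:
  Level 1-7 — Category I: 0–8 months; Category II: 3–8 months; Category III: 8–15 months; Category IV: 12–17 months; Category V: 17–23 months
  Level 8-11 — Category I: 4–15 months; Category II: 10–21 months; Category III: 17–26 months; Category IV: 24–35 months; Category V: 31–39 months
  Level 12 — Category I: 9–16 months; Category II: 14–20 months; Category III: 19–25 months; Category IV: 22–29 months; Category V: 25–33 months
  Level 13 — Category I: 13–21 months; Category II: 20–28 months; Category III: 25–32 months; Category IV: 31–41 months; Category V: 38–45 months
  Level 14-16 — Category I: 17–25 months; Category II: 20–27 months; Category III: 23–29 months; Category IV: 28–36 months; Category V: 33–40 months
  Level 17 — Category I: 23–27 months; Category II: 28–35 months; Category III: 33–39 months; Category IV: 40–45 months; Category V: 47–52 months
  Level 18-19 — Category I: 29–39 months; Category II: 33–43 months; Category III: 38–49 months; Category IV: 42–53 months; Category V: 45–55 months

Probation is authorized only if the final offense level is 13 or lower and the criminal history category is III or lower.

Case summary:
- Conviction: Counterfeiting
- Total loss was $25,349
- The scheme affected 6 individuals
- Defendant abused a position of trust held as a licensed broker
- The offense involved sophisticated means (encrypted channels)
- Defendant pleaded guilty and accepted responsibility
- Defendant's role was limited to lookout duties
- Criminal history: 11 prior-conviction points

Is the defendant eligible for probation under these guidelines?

Base offense level for counterfeiting: 8.
§1 applies (level before this adjustment is 8 < 9, so +2): 8 + 2 = 10.
§2 applies: 10 − 3 = 7.
§3 applies (level before this adjustment is 7 < 14, so +3): 7 + 3 = 10.
§4 applies: 10 − 2 = 8.
§5 applies: 8 + 2 = 10.
§6 applies: 10 + 2 = 12.
Final offense level: 12.
Criminal history: 11 prior points → Category III (8-11).
Level 12 falls in the 12 band.
Grid: Level 12 × Category III = 19-25 months.
Probation check: level 12 ≤ 13 and category III ≤ III → eligible.

Yes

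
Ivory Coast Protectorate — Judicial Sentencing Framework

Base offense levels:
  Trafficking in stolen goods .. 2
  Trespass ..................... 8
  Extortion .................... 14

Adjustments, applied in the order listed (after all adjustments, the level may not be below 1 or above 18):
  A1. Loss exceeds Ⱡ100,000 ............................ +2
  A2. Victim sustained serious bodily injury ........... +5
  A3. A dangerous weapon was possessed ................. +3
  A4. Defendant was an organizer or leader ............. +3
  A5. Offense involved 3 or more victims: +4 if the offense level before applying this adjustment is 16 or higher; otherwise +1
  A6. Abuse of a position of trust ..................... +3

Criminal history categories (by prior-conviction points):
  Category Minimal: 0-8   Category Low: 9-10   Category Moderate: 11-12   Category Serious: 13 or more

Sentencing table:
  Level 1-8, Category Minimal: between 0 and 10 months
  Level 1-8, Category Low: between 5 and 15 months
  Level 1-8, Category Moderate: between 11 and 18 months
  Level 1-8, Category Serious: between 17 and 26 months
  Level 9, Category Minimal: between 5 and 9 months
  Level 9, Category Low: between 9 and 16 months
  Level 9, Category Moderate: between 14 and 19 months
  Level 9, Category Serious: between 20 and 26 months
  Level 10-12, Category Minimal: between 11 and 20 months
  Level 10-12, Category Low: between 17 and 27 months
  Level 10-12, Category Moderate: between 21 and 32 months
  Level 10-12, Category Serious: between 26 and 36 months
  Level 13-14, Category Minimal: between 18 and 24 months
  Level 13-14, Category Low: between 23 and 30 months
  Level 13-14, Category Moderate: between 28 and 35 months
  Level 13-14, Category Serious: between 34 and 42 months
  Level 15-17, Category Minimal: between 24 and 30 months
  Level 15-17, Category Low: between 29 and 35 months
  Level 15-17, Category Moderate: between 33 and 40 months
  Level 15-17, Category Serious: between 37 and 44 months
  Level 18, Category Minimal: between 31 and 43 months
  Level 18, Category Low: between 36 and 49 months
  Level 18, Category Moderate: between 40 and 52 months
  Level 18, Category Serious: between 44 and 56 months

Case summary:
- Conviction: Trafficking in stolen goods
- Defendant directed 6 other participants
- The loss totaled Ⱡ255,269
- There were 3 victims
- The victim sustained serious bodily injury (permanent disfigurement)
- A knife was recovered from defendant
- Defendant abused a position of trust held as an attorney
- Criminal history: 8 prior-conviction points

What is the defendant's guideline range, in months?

31-43 months

Base offense level for trafficking in stolen goods: 2.
A1 applies: 2 + 2 = 4.
A2 applies: 4 + 5 = 9.
A3 applies: 9 + 3 = 12.
A4 applies: 12 + 3 = 15.
A5 applies (level before this adjustment is 15 < 16, so +1): 15 + 1 = 16.
A6 applies: 16 + 3 = 19.
Level 19 exceeds the maximum of 18; capped at 18.
Final offense level: 18.
Criminal history: 8 prior points → Category Minimal (0-8).
Level 18 falls in the 18 band.
Grid: Level 18 × Category Minimal = 31-43 months.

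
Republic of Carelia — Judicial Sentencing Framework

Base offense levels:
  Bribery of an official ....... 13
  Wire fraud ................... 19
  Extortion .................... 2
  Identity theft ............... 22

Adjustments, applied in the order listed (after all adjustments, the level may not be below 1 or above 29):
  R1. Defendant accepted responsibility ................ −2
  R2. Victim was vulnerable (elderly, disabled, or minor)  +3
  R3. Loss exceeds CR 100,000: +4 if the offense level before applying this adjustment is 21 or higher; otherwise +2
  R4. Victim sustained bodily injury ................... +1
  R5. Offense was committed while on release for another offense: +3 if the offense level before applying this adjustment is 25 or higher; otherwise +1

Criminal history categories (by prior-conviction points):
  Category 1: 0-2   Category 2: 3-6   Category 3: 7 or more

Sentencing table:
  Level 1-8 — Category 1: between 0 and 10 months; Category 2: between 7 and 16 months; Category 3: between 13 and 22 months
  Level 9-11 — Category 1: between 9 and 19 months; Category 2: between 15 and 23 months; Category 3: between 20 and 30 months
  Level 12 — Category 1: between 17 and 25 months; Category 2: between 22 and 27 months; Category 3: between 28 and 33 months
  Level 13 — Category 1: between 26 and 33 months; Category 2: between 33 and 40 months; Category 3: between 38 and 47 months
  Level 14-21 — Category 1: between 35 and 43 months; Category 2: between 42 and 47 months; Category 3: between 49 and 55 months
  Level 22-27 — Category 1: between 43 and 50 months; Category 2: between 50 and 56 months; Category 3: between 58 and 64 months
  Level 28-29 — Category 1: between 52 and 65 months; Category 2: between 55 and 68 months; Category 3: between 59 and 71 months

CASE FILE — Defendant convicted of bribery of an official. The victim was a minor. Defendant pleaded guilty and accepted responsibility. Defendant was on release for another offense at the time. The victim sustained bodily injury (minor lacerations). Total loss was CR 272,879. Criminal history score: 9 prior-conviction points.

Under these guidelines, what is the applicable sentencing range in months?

49-55 months

Base offense level for bribery of an official: 13.
R1 applies: 13 − 2 = 11.
R2 applies: 11 + 3 = 14.
R3 applies (level before this adjustment is 14 < 21, so +2): 14 + 2 = 16.
R4 applies: 16 + 1 = 17.
R5 applies (level before this adjustment is 17 < 25, so +1): 17 + 1 = 18.
Final offense level: 18.
Criminal history: 9 prior points → Category 3 (7+).
Level 18 falls in the 14-21 band.
Grid: Level 14-21 × Category 3 = 49-55 months.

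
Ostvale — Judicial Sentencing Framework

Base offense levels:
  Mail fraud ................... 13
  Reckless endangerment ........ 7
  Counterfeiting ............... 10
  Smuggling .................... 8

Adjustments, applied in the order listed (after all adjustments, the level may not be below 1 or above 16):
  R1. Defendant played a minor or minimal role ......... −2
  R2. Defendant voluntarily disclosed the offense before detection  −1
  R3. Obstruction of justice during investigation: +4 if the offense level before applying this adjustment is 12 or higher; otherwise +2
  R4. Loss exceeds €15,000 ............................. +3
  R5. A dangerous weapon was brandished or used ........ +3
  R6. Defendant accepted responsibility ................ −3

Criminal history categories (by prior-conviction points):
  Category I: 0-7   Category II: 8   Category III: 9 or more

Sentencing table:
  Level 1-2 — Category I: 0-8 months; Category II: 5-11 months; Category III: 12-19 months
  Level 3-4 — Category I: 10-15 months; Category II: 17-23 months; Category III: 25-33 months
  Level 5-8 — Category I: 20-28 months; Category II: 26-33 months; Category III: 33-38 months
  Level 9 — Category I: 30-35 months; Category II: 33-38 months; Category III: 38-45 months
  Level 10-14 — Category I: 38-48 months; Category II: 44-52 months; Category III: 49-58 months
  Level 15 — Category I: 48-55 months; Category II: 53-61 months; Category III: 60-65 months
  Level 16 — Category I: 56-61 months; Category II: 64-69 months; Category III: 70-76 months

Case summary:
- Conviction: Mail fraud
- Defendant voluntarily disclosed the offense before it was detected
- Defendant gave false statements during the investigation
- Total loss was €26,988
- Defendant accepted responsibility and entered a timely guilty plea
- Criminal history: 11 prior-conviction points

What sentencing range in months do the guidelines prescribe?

Base offense level for mail fraud: 13.
R1 does not apply.
R2 applies: 13 − 1 = 12.
R3 applies (level before this adjustment is 12 ≥ 12, so +4): 12 + 4 = 16.
R4 applies: 16 + 3 = 19.
R5 does not apply.
R6 applies: 19 − 3 = 16.
Final offense level: 16.
Criminal history: 11 prior points → Category III (9+).
Level 16 falls in the 16 band.
Grid: Level 16 × Category III = 70-76 months.

70-76 months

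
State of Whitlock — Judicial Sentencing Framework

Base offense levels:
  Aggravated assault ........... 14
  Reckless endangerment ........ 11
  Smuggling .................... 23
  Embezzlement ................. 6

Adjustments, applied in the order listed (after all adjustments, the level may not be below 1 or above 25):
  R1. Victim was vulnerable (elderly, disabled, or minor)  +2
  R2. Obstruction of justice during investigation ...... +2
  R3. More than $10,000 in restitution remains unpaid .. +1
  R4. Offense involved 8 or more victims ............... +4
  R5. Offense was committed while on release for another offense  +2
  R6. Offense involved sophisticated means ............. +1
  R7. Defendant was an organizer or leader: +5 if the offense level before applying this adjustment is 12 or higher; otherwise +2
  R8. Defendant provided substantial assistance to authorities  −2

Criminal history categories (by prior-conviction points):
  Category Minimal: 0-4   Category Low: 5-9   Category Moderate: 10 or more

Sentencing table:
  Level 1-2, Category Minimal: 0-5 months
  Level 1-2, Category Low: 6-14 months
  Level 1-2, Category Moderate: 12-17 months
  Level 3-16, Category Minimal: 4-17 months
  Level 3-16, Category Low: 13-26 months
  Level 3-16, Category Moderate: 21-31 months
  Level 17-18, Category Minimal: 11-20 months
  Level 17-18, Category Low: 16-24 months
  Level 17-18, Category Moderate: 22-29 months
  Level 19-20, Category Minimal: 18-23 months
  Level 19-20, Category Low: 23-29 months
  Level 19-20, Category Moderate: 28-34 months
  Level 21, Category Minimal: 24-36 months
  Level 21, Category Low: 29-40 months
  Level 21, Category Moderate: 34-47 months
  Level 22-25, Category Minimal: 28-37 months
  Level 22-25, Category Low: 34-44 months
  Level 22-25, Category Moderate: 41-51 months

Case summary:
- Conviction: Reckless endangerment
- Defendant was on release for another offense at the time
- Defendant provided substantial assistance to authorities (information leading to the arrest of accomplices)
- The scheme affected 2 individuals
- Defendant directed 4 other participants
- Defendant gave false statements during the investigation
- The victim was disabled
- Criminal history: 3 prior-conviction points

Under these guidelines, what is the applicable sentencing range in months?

18-23 months

Base offense level for reckless endangerment: 11.
R1 applies: 11 + 2 = 13.
R2 applies: 13 + 2 = 15.
R5 applies: 15 + 2 = 17.
R7 applies (level before this adjustment is 17 ≥ 12, so +5): 17 + 5 = 22.
R8 applies: 22 − 2 = 20.
Final offense level: 20.
Criminal history: 3 prior points → Category Minimal (0-4).
Level 20 falls in the 19-20 band.
Grid: Level 19-20 × Category Minimal = 18-23 months.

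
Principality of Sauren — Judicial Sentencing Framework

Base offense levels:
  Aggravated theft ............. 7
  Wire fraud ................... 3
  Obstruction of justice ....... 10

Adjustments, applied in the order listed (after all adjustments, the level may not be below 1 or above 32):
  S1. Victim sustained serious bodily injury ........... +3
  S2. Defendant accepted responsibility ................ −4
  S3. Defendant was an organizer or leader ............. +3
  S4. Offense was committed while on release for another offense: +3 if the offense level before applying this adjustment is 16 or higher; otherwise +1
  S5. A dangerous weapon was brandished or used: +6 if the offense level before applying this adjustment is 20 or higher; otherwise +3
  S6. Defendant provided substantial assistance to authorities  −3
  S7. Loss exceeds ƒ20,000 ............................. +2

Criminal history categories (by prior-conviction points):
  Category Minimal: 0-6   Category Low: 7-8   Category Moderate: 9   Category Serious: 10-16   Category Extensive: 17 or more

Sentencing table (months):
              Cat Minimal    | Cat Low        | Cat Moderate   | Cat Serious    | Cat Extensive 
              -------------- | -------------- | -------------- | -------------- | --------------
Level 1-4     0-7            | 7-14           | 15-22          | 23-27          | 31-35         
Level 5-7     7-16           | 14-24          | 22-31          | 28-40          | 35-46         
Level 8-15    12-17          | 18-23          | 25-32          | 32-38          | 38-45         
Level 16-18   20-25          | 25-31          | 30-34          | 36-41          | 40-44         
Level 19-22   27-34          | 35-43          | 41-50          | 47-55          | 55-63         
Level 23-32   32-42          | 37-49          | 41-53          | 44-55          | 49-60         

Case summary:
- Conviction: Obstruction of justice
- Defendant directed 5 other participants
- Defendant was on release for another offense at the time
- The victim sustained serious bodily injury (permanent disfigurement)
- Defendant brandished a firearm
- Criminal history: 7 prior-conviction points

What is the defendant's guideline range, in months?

35-43 months

Base offense level for obstruction of justice: 10.
S1 applies: 10 + 3 = 13.
S2 does not apply.
S3 applies: 13 + 3 = 16.
S4 applies (level before this adjustment is 16 ≥ 16, so +3): 16 + 3 = 19.
S5 applies (level before this adjustment is 19 < 20, so +3): 19 + 3 = 22.
S7 does not apply.
Final offense level: 22.
Criminal history: 7 prior points → Category Low (7-8).
Level 22 falls in the 19-22 band.
Grid: Level 19-22 × Category Low = 35-43 months.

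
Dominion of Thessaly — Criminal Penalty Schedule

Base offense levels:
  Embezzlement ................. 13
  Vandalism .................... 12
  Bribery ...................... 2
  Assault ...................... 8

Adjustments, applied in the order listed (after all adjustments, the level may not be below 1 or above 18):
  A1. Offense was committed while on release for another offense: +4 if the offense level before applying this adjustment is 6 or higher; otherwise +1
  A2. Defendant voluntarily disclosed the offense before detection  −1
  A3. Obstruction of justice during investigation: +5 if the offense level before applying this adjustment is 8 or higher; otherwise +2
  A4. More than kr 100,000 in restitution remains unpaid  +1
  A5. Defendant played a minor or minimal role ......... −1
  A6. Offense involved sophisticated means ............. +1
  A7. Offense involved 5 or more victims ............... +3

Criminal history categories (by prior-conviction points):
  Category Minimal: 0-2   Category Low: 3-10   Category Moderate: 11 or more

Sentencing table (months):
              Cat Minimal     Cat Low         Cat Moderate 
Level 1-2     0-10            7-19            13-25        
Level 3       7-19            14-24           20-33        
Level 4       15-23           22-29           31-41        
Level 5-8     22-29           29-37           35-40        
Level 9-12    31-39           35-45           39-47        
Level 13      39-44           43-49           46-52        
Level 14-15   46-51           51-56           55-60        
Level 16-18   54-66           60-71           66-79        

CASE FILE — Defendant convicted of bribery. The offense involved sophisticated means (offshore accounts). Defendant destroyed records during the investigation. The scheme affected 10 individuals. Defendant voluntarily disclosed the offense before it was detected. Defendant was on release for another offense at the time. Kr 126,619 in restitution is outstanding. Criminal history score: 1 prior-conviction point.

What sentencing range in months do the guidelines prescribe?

31-39 months

Base offense level for bribery: 2.
A1 applies (level before this adjustment is 2 < 6, so +1): 2 + 1 = 3.
A2 applies: 3 − 1 = 2.
A3 applies (level before this adjustment is 2 < 8, so +2): 2 + 2 = 4.
A4 applies: 4 + 1 = 5.
A6 applies: 5 + 1 = 6.
A7 applies: 6 + 3 = 9.
Final offense level: 9.
Criminal history: 1 prior point → Category Minimal (0-2).
Level 9 falls in the 9-12 band.
Grid: Level 9-12 × Category Minimal = 31-39 months.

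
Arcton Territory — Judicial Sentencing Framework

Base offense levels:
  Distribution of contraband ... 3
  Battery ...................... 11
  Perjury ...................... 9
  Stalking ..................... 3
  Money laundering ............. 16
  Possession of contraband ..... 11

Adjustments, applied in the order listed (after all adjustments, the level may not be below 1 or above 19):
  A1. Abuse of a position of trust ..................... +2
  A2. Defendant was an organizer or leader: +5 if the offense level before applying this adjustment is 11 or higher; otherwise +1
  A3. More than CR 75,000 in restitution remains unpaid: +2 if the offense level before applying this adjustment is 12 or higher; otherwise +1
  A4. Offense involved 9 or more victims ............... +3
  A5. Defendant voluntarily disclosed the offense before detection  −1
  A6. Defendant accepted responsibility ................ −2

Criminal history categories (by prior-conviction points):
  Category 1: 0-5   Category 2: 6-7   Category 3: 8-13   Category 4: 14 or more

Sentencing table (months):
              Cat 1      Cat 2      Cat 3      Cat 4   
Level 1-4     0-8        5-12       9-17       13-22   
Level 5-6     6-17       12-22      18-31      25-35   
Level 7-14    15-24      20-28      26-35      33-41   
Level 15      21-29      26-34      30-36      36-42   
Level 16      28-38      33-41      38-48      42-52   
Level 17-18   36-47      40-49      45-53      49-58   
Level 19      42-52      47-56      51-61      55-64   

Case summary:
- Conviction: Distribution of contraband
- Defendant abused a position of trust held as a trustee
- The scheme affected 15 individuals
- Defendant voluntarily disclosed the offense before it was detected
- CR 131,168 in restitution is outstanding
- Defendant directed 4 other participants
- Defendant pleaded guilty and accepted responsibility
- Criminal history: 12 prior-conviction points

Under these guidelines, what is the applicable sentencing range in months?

26-35 months

Base offense level for distribution of contraband: 3.
A1 applies: 3 + 2 = 5.
A2 applies (level before this adjustment is 5 < 11, so +1): 5 + 1 = 6.
A3 applies (level before this adjustment is 6 < 12, so +1): 6 + 1 = 7.
A4 applies: 7 + 3 = 10.
A5 applies: 10 − 1 = 9.
A6 applies: 9 − 2 = 7.
Final offense level: 7.
Criminal history: 12 prior points → Category 3 (8-13).
Level 7 falls in the 7-14 band.
Grid: Level 7-14 × Category 3 = 26-35 months.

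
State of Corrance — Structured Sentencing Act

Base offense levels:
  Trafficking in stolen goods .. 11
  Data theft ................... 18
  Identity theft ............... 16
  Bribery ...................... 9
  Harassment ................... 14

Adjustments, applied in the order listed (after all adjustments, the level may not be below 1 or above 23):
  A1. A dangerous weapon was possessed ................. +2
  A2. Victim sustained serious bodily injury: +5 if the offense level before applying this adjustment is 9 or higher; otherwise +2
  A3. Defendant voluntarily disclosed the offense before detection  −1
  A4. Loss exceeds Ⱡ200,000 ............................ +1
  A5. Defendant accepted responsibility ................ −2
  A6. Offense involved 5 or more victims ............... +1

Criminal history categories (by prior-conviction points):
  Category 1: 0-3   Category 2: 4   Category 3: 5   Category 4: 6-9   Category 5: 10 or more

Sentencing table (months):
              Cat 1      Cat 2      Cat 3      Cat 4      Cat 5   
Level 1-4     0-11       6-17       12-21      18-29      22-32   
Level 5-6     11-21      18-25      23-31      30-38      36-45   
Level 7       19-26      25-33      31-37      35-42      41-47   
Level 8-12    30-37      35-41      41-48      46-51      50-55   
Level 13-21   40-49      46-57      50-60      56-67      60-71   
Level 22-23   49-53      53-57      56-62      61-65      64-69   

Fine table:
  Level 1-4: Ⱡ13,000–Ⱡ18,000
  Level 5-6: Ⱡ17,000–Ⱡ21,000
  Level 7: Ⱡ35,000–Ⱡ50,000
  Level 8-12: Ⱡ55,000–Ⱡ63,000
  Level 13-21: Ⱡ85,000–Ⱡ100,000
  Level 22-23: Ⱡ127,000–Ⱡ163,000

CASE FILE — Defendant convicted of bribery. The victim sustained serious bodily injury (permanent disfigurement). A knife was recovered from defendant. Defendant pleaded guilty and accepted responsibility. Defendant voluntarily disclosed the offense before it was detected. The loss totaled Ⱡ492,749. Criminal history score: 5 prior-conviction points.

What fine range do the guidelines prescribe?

Ⱡ85,000–Ⱡ100,000

Base offense level for bribery: 9.
A1 applies: 9 + 2 = 11.
A2 applies (level before this adjustment is 11 ≥ 9, so +5): 11 + 5 = 16.
A3 applies: 16 − 1 = 15.
A4 applies: 15 + 1 = 16.
A5 applies: 16 − 2 = 14.
Final offense level: 14.
Level 14 falls in the 13-21 band.
Fine table: Level 13-21 → Ⱡ85,000–Ⱡ100,000.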